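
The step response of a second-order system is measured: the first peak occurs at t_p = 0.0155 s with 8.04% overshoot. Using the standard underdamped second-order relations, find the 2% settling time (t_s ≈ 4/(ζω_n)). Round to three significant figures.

t_s ≈ 0.0246 s

From the overshoot, ζ = −ln(OS)/√(π²+ln²(OS)) = 0.626.
From t_p = π/ω_d, ω_d = π/0.0155 = 203 rad/s, so ω_n = ω_d/√(1−ζ²) = 260 rad/s.
t_s ≈ 4/(ζω_n) = 4/(0.626·260) = 0.0246 s.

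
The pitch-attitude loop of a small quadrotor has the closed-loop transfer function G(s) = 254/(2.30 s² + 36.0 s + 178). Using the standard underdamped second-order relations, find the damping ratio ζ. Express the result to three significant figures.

Dividing through by 2.30: denominator becomes s² + 15.65 s + 77.39.
So ω_n = √77.39 = 8.80 rad/s and ζ = 15.65/(2·8.80) = 0.890.

ζ ≈ 0.890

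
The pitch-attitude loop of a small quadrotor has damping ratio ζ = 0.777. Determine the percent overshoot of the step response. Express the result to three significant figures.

%OS ≈ 2.07%

For an underdamped second-order system, %OS = 100·exp(−πζ/√(1−ζ²)).
πζ/√(1−ζ²) = π·0.777/√(1−0.604) = 3.878, so %OS = 100·e^(−3.878) = 2.07%.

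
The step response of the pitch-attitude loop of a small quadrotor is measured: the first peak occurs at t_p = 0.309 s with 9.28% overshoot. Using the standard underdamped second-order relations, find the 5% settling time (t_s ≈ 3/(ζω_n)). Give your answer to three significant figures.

ζ from %OS: ζ = |ln 0.0928|/√(π²+ln²0.0928) = 0.603.
t_p = π/ω_d ⇒ ω_d = 10.2 rad/s; then ω_n = ω_d/√(1−ζ²) = 12.7 rad/s.
t_s ≈ 3/(ζω_n) = 3/(0.603·12.7) = 0.390 s.

t_s ≈ 0.390 s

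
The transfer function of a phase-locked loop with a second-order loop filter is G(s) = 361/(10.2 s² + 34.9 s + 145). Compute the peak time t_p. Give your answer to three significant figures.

t_p ≈ 0.935 s

Dividing through by 10.2: denominator becomes s² + 3.422 s + 14.22.
So ω_n = √14.22 = 3.77 rad/s and ζ = 3.422/(2·3.77) = 0.454.
The damped frequency ω_d = ω_n√(1−ζ²) = 3.36 rad/s. t_p = π/ω_d = 0.935 s.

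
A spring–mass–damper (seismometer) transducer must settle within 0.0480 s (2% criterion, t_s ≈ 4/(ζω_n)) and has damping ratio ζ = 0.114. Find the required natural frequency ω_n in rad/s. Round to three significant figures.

Rearranging t_s ≈ 4/(ζω_n) gives ω_n = 4/(ζ·t_s) = 4/(0.114 × 0.0480) = 731 rad/s.

ω_n ≈ 731 rad/s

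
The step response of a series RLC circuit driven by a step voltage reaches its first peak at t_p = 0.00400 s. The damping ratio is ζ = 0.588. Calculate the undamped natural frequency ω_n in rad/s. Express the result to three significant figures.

ω_n ≈ 971 rad/s

Peak time t_p = π/ω_d, so ω_d = π/t_p = π/0.00400 = 785 rad/s.
ω_n = ω_d/√(1−ζ²) = 785/√0.654 = 971 rad/s.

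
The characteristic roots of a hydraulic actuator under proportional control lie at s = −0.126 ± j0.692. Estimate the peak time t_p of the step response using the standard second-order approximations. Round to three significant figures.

t_p ≈ 4.54 s

t_p = π/ω_d with ω_d = 0.692 (the imaginary part), so t_p = 4.54 s.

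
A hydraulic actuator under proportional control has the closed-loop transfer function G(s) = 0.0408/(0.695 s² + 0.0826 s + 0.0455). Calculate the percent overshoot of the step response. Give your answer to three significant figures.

%OS ≈ 47.2%

Dividing through by 0.695: denominator becomes s² + 0.1188 s + 0.06547.
So ω_n = √0.06547 = 0.256 rad/s and ζ = 0.1188/(2·0.256) = 0.232.
Overshoot: exp(−π·0.232/√(1−0.232²)) = 0.472, i.e. 47.2%.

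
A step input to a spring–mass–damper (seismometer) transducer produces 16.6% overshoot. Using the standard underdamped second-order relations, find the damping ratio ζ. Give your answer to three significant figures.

ζ ≈ 0.496

From %OS = 100·exp(−πζ/√(1−ζ²)), invert to get ζ = −ln(OS)/√(π² + ln²(OS)) with OS = 0.166.
−ln 0.166 = 1.796, so ζ = 1.796/√(π² + 3.225) = 0.496.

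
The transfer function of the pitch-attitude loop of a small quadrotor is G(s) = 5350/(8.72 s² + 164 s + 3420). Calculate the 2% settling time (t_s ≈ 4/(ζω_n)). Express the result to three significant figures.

t_s ≈ 0.425 s

Dividing through by 8.72: denominator becomes s² + 18.81 s + 392.2.
So ω_n = √392.2 = 19.8 rad/s and ζ = 18.81/(2·19.8) = 0.475.
t_s ≈ 4/(ζω_n) = 0.425 s.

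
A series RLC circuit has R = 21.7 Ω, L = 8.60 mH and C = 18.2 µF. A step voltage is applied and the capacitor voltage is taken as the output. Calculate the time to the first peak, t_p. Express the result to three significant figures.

t_p ≈ 0.00143 s

For a series RLC circuit (capacitor voltage as output), ω_n = 1/√(LC) = 1/√(8.60 mH · 18.2 µF) = 2530 rad/s.
ζ = (R/2)·√(C/L) = (21.7/2)·√(18.2 µF/8.60 mH) = 0.499.
ω_d = ω_n√(1−ζ²) = 2190 rad/s. t_p = π/ω_d = 0.00143 s.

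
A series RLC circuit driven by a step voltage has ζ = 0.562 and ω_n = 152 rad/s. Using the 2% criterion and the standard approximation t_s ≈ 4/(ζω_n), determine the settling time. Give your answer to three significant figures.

t_s ≈ 4/(ζω_n) = 4/(0.562 × 152) = 0.0468 s.

t_s ≈ 0.0468 s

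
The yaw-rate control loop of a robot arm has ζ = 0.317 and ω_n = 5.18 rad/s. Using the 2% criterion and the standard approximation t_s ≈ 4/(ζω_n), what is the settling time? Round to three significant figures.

t_s ≈ 4/(ζω_n) = 4/(0.317 × 5.18) = 2.44 s.

t_s ≈ 2.44 s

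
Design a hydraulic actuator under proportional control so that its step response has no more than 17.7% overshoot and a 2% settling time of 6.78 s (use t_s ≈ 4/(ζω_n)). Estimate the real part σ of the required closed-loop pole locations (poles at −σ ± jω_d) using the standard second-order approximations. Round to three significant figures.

σ ≈ 0.590

The settling-time spec alone fixes σ = ζω_n = 4/t_s = 4/6.78 = 0.590.
(Overshoot then fixes ζ = 0.483 and hence ω_d = σ·√(1−ζ²)/ζ = 1.07 rad/s.)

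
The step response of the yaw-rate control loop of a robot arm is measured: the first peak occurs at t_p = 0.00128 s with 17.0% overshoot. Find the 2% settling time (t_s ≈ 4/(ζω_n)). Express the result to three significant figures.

The overshoot fixes ζ = −ln(OS)/√(π²+ln²(OS)) = 0.491.
From t_p = π/ω_d, ω_d = π/0.00128 = 2450 rad/s, so ω_n = ω_d/√(1−ζ²) = 2820 rad/s.
t_s ≈ 4/(ζω_n) = 4/(0.491·2820) = 0.00289 s.

t_s ≈ 0.00289 s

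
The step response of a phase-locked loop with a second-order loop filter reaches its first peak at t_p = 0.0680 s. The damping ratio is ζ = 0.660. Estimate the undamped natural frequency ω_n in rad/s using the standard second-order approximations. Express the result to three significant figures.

ω_n ≈ 61.5 rad/s

Peak time t_p = π/ω_d, so ω_d = π/t_p = π/0.0680 = 46.2 rad/s.
ω_n = ω_d/√(1−ζ²) = 46.2/√0.564 = 61.5 rad/s.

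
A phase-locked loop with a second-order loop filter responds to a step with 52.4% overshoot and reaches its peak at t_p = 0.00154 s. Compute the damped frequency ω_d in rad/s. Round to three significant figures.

t_p = π/ω_d, so ω_d = π/0.00154 = 2040 rad/s.

ω_d ≈ 2040 rad/s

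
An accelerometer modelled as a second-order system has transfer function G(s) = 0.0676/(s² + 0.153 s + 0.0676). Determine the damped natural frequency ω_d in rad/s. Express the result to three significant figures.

Matching coefficients with s² + 2ζω_n s + ω_n² gives ω_n² = 0.0676 ⇒ ω_n = 0.260 rad/s, and ζ = 0.153/(2ω_n) = 0.294.
The damped frequency ω_d = ω_n√(1−ζ²) = 0.248 rad/s.

ω_d ≈ 0.248 rad/s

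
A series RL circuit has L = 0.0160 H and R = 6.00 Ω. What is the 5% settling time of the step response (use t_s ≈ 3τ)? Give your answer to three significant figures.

τ = L/R = 0.0160/6.00 = 0.00267 s.
t_s ≈ 3τ = 0.00800 s.

t_s ≈ 0.00800 s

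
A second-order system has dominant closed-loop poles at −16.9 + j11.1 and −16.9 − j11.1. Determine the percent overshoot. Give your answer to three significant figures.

%OS ≈ 0.837%

With σ = 16.9, ω_d = 11.1: ω_n = √(σ²+ω_d²) = 20.2 rad/s, ζ = σ/ω_n = 0.836.
%OS = 100·exp(−πζ/√(1−ζ²)) = 0.837%.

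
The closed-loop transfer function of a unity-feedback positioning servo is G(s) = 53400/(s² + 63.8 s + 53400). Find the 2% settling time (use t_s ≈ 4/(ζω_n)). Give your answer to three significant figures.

ω_n = √53400 = 231 rad/s; ζ = 63.8/(2·231) = 0.138.
t_s ≈ 4/(ζω_n) = 4/(0.138·231) = 0.125 s.

t_s ≈ 0.125 s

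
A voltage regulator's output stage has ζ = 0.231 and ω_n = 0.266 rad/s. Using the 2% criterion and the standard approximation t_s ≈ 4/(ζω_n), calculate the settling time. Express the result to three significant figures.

t_s ≈ 4/(ζω_n) = 4/(0.231 × 0.266) = 65.1 s.

t_s ≈ 65.1 s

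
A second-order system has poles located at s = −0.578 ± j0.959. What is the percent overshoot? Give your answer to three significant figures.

%OS ≈ 15.1%

The poles are at −σ ± jω_d with σ = 0.578 and ω_d = 0.959, so ω_n = √(σ²+ω_d²) = 1.12 rad/s and ζ = σ/ω_n = 0.516.
%OS = 100·exp(−πζ/√(1−ζ²)) = 15.1%.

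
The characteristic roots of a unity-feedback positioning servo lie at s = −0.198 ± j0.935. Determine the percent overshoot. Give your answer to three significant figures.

%OS ≈ 51.4%

With σ = 0.198, ω_d = 0.935: ω_n = √(σ²+ω_d²) = 0.956 rad/s, ζ = σ/ω_n = 0.207.
Overshoot: exp(−π·0.207/√(1−0.207²)) = 0.514, i.e. 51.4%.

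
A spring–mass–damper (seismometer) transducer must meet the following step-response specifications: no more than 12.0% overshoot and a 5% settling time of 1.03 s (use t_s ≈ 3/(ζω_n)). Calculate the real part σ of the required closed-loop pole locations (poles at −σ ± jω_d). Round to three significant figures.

σ ≈ 2.91

The settling-time spec alone fixes σ = ζω_n = 3/t_s = 3/1.03 = 2.91.
(Overshoot then fixes ζ = 0.559 and hence ω_d = σ·√(1−ζ²)/ζ = 4.32 rad/s.)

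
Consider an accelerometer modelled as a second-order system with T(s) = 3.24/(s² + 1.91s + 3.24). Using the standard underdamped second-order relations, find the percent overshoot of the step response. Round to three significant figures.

Comparing the denominator to s² + 2ζω_n s + ω_n²: ω_n = √3.24 = 1.80 rad/s, and 2ζω_n = 1.91 so ζ = 1.91/(2·1.80) = 0.531.
Overshoot: exp(−π·0.531/√(1−0.531²)) = 0.140, i.e. 14.0%.

%OS ≈ 14.0%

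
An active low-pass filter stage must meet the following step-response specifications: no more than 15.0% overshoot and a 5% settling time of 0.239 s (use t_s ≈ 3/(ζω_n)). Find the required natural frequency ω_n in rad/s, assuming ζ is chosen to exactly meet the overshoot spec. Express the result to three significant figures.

ω_n ≈ 24.3 rad/s

ζ = −ln(OS)/√(π² + (ln OS)²). With OS = 0.150, ln OS = −1.897 and ζ = 1.897/3.670 = 0.517.
Then ω_n = 3/(ζ t_s) = 3/(0.517 × 0.239) = 24.3 rad/s.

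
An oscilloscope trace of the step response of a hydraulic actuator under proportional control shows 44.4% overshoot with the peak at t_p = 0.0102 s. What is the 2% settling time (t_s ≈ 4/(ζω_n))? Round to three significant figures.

ζ from %OS: ζ = |ln 0.444|/√(π²+ln²0.444) = 0.250.
From t_p = π/ω_d, ω_d = π/0.0102 = 308 rad/s, so ω_n = ω_d/√(1−ζ²) = 318 rad/s.
t_s ≈ 4/(ζω_n) = 4/(0.250·318) = 0.0503 s.

t_s ≈ 0.0503 s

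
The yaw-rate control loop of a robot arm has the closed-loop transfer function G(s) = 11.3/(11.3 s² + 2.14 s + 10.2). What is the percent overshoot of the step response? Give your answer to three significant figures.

Dividing through by 11.3: denominator becomes s² + 0.1894 s + 0.9027.
So ω_n = √0.9027 = 0.950 rad/s and ζ = 0.1894/(2·0.950) = 0.0997.
%OS = 100·exp(−πζ/√(1−ζ²)) = 73.0%.

%OS ≈ 73.0%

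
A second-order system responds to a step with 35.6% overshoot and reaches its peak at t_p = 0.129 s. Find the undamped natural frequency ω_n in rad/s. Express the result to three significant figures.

The overshoot fixes ζ = −ln(OS)/√(π²+ln²(OS)) = 0.312.
t_p = π/ω_d ⇒ ω_d = 24.4 rad/s; then ω_n = ω_d/√(1−ζ²) = 25.6 rad/s.

ω_n ≈ 25.6 rad/s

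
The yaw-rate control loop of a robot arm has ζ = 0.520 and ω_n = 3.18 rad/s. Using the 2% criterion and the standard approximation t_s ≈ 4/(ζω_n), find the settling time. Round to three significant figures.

t_s ≈ 2.42 s

t_s ≈ 4/(ζω_n) = 4/(0.520 × 3.18) = 2.42 s.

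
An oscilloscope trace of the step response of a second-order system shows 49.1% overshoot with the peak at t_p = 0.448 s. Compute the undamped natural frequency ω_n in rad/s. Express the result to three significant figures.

From the overshoot, ζ = −ln(OS)/√(π²+ln²(OS)) = 0.221.
t_p = π/ω_d ⇒ ω_d = 7.01 rad/s; then ω_n = ω_d/√(1−ζ²) = 7.19 rad/s.

ω_n ≈ 7.19 rad/s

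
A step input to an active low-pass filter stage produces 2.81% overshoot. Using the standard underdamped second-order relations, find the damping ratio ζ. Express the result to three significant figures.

ζ ≈ 0.751

From %OS = 100·exp(−πζ/√(1−ζ²)), invert to get ζ = −ln(OS)/√(π² + ln²(OS)) with OS = 0.0281.
−ln 0.0281 = 3.572, so ζ = 3.572/√(π² + 12.76) = 0.751.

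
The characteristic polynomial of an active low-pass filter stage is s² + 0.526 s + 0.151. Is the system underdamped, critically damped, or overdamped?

underdamped

a² − 4b = 0.526² − 4·0.151 < 0 (complex roots); the system is underdamped.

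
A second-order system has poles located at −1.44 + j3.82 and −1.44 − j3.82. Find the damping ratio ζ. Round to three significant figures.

The poles are at −σ ± jω_d with σ = 1.44 and ω_d = 3.82, so ω_n = √(σ²+ω_d²) = 4.08 rad/s and ζ = σ/ω_n = 0.353.

ζ ≈ 0.353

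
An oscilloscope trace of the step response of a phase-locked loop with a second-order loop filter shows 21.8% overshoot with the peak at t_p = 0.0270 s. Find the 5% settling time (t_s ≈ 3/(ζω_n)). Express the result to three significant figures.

t_s ≈ 0.0532 s

The overshoot fixes ζ = −ln(OS)/√(π²+ln²(OS)) = 0.436.
From t_p = π/ω_d, ω_d = π/0.0270 = 116 rad/s, so ω_n = ω_d/√(1−ζ²) = 129 rad/s.
t_s ≈ 3/(ζω_n) = 3/(0.436·129) = 0.0532 s.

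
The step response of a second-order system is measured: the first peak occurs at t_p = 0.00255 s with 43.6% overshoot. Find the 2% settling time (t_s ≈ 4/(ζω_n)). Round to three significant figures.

t_s ≈ 0.0123 s

The overshoot fixes ζ = −ln(OS)/√(π²+ln²(OS)) = 0.255.
From t_p = π/ω_d, ω_d = π/0.00255 = 1230 rad/s, so ω_n = ω_d/√(1−ζ²) = 1270 rad/s.
t_s ≈ 4/(ζω_n) = 4/(0.255·1270) = 0.0123 s.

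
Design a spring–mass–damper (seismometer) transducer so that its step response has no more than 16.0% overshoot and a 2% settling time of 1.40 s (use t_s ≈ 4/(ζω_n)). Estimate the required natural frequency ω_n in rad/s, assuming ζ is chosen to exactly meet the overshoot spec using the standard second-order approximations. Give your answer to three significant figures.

ω_n ≈ 5.67 rad/s

Inverting the overshoot relation: ζ = |ln 0.160|/√(π² + ln²0.160) = 0.504.
Then ω_n = 4/(ζ t_s) = 4/(0.504 × 1.40) = 5.67 rad/s.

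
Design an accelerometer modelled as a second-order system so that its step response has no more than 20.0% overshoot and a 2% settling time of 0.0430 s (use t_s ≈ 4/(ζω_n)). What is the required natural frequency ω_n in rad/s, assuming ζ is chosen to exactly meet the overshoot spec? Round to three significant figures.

ω_n ≈ 204 rad/s

ζ = −ln(OS)/√(π² + (ln OS)²). With OS = 0.200, ln OS = −1.609 and ζ = 1.609/3.530 = 0.456.
Then ω_n = 4/(ζ t_s) = 4/(0.456 × 0.0430) = 204 rad/s.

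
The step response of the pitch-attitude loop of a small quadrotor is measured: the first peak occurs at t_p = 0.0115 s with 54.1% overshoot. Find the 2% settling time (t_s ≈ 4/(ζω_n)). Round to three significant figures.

t_s ≈ 0.0749 s

The overshoot fixes ζ = −ln(OS)/√(π²+ln²(OS)) = 0.192.
t_p = π/ω_d ⇒ ω_d = 273 rad/s; then ω_n = ω_d/√(1−ζ²) = 278 rad/s.
t_s ≈ 4/(ζω_n) = 4/(0.192·278) = 0.0749 s.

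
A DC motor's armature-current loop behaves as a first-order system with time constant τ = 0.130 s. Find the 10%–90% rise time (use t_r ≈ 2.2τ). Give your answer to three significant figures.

t_r ≈ 2.2τ = 0.286 s.

t_r ≈ 0.286 s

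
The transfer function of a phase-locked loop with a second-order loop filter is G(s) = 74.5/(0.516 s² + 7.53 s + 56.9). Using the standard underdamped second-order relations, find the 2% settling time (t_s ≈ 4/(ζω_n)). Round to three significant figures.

Dividing through by 0.516: denominator becomes s² + 14.59 s + 110.3.
So ω_n = √110.3 = 10.5 rad/s and ζ = 14.59/(2·10.5) = 0.695.
t_s ≈ 4/(ζω_n) = 0.548 s.

t_s ≈ 0.548 s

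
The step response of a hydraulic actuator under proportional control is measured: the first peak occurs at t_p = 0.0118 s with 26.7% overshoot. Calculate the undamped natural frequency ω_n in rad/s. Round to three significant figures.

The overshoot fixes ζ = −ln(OS)/√(π²+ln²(OS)) = 0.387.
From t_p = π/ω_d, ω_d = π/0.0118 = 266 rad/s, so ω_n = ω_d/√(1−ζ²) = 289 rad/s.

ω_n ≈ 289 rad/s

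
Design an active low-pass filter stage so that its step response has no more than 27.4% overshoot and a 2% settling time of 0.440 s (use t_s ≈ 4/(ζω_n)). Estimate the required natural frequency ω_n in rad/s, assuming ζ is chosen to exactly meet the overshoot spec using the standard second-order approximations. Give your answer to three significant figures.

ω_n ≈ 23.9 rad/s

ζ = −ln(OS)/√(π² + (ln OS)²). With OS = 0.274, ln OS = −1.295 and ζ = 1.295/3.398 = 0.381.
From t_s ≈ 4/(ζω_n): ω_n = 4/(ζ·t_s) = 4/(0.381·0.440) = 23.9 rad/s.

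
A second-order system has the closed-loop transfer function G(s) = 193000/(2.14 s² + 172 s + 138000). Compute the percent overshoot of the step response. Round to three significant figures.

%OS ≈ 60.4%

Dividing through by 2.14: denominator becomes s² + 80.37 s + 64490.
So ω_n = √64490 = 254 rad/s and ζ = 80.37/(2·254) = 0.158.
%OS = 100 e^{−πζ/√(1−ζ²)} with ζ = 0.158 gives 60.4%.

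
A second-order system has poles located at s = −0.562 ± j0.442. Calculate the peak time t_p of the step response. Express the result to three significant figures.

t_p ≈ 7.11 s

t_p = π/ω_d with ω_d = 0.442 (the imaginary part), so t_p = 7.11 s.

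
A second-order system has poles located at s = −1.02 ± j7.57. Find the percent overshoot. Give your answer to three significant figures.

%OS ≈ 65.5%

|pole| = ω_n = √(1.02² + 7.57²) = 7.64 rad/s; ζ = cos θ = σ/ω_n = 0.134.
Overshoot: exp(−π·0.134/√(1−0.134²)) = 0.655, i.e. 65.5%.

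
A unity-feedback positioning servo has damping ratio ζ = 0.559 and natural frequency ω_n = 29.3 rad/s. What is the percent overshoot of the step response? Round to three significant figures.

For an underdamped second-order system, %OS = 100·exp(−πζ/√(1−ζ²)).
πζ/√(1−ζ²) = π·0.559/√(1−0.312) = 2.118, so %OS = 100·e^(−2.118) = 12.0%.

%OS ≈ 12.0%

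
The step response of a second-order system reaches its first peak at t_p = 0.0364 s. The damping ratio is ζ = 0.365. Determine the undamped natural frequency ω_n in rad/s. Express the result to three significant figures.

ω_n ≈ 92.7 rad/s

Peak time t_p = π/ω_d, so ω_d = π/t_p = π/0.0364 = 86.3 rad/s.
ω_n = ω_d/√(1−ζ²) = 86.3/√0.867 = 92.7 rad/s.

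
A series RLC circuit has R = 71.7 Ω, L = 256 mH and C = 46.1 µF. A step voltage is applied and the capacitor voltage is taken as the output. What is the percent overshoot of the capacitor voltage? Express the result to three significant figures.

%OS ≈ 17.8%

For a series RLC circuit (capacitor voltage as output), ω_n = 1/√(LC) = 1/√(256 mH · 46.1 µF) = 291 rad/s.
ζ = (R/2)·√(C/L) = (71.7/2)·√(46.1 µF/256 mH) = 0.481.
%OS = 100 e^{−πζ/√(1−ζ²)} with ζ = 0.481 gives 17.8%.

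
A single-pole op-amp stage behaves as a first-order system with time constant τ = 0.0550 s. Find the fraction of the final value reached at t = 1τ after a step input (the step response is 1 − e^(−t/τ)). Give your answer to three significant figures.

y(t)/y_∞ = 1 − e^(−t/τ) = 1 − e^(−1) = 1 − e^(−1.00) = 0.632.

y/y_∞ ≈ 0.632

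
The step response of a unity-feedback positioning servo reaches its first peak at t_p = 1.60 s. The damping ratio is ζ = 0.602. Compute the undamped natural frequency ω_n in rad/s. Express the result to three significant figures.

ω_n ≈ 2.46 rad/s

Peak time t_p = π/ω_d, so ω_d = π/t_p = π/1.60 = 1.96 rad/s.
ω_n = ω_d/√(1−ζ²) = 1.96/√0.638 = 2.46 rad/s.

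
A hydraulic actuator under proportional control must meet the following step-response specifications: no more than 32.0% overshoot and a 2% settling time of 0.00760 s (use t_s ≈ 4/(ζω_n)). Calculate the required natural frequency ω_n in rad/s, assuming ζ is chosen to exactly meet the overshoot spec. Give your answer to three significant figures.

ω_n ≈ 1540 rad/s

From %OS = 100·exp(−πζ/√(1−ζ²)), invert to get ζ = −ln(OS)/√(π² + ln²(OS)) with OS = 0.320.
−ln 0.320 = 1.139, so ζ = 1.139/√(π² + 1.298) = 0.341.
Then ω_n = 4/(ζ t_s) = 4/(0.341 × 0.00760) = 1540 rad/s.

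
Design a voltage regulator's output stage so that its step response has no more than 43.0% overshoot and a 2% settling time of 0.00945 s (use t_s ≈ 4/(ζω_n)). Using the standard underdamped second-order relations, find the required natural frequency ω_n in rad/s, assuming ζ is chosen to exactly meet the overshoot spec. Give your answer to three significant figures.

From %OS = 100·exp(−πζ/√(1−ζ²)), invert to get ζ = −ln(OS)/√(π² + ln²(OS)) with OS = 0.430.
−ln 0.430 = 0.8440, so ζ = 0.8440/√(π² + 0.7123) = 0.259.
Then ω_n = 4/(ζ t_s) = 4/(0.259 × 0.00945) = 1630 rad/s.

ω_n ≈ 1630 rad/s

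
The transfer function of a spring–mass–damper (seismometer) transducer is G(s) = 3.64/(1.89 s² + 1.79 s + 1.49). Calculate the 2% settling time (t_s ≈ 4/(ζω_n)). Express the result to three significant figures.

t_s ≈ 8.45 s

Dividing through by 1.89: denominator becomes s² + 0.9471 s + 0.7884.
So ω_n = √0.7884 = 0.888 rad/s and ζ = 0.9471/(2·0.888) = 0.533.
t_s ≈ 4/(ζω_n) = 8.45 s.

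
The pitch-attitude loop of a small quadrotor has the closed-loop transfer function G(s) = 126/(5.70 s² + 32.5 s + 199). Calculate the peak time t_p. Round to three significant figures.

t_p ≈ 0.607 s

Dividing through by 5.70: denominator becomes s² + 5.702 s + 34.91.
So ω_n = √34.91 = 5.91 rad/s and ζ = 5.702/(2·5.91) = 0.482.
ω_d = 5.91·√(1 − 0.482²) = 5.18 rad/s. t_p = π/ω_d = 0.607 s.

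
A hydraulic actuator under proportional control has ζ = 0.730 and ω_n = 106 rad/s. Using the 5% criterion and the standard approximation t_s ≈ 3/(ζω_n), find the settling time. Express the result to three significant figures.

t_s ≈ 0.0388 s

t_s ≈ 3/(ζω_n) = 3/(0.730 × 106) = 0.0388 s.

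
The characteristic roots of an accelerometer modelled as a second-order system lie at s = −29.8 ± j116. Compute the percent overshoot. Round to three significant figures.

The poles are at −σ ± jω_d with σ = 29.8 and ω_d = 116, so ω_n = √(σ²+ω_d²) = 120 rad/s and ζ = σ/ω_n = 0.249.
%OS = 100 e^{−πζ/√(1−ζ²)} with ζ = 0.249 gives 44.6%.

%OS ≈ 44.6%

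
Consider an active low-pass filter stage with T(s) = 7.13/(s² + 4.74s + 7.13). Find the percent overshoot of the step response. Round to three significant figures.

%OS ≈ 0.235%

ω_n = √7.13 = 2.67 rad/s; ζ = 4.74/(2·2.67) = 0.888.
Overshoot: exp(−π·0.888/√(1−0.888²)) = 0.00235, i.e. 0.235%.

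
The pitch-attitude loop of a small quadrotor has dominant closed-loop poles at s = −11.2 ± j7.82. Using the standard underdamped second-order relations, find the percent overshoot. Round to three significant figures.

With σ = 11.2, ω_d = 7.82: ω_n = √(σ²+ω_d²) = 13.7 rad/s, ζ = σ/ω_n = 0.820.
%OS = 100·exp(−πζ/√(1−ζ²)) = 1.11%.

%OS ≈ 1.11%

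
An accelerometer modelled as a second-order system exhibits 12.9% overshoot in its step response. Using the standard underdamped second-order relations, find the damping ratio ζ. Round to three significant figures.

ζ ≈ 0.546

Inverting the overshoot relation: ζ = |ln 0.129|/√(π² + ln²0.129) = 0.546.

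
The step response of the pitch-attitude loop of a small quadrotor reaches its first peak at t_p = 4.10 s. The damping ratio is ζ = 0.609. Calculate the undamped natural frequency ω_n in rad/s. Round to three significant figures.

Peak time t_p = π/ω_d, so ω_d = π/t_p = π/4.10 = 0.766 rad/s.
ω_n = ω_d/√(1−ζ²) = 0.766/√0.629 = 0.966 rad/s.

ω_n ≈ 0.966 rad/s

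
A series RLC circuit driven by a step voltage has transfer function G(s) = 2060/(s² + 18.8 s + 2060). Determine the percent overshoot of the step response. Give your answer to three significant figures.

%OS ≈ 51.4%

ω_n = √2060 = 45.4 rad/s; ζ = 18.8/(2·45.4) = 0.207.
%OS = 100·exp(−πζ/√(1−ζ²)) = 51.4%.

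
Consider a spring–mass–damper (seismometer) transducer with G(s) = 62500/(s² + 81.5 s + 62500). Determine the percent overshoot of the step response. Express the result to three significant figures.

Matching coefficients with s² + 2ζω_n s + ω_n² gives ω_n² = 62500 ⇒ ω_n = 250 rad/s, and ζ = 81.5/(2ω_n) = 0.163.
%OS = 100 e^{−πζ/√(1−ζ²)} with ζ = 0.163 gives 59.5%.

%OS ≈ 59.5%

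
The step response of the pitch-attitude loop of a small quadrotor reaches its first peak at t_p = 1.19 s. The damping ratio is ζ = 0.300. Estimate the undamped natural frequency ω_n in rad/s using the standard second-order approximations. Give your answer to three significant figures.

ω_n ≈ 2.77 rad/s

Peak time t_p = π/ω_d, so ω_d = π/t_p = π/1.19 = 2.64 rad/s.
ω_n = ω_d/√(1−ζ²) = 2.64/√0.910 = 2.77 rad/s.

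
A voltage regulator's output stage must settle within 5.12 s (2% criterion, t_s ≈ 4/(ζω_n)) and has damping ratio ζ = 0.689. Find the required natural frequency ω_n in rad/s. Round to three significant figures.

Rearranging t_s ≈ 4/(ζω_n) gives ω_n = 4/(ζ·t_s) = 4/(0.689 × 5.12) = 1.13 rad/s.

ω_n ≈ 1.13 rad/s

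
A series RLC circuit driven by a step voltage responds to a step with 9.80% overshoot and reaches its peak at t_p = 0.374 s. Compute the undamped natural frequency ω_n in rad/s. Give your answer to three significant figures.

ω_n ≈ 10.4 rad/s

ζ from %OS: ζ = |ln 0.0980|/√(π²+ln²0.0980) = 0.595.
From t_p = π/ω_d, ω_d = π/0.374 = 8.40 rad/s, so ω_n = ω_d/√(1−ζ²) = 10.4 rad/s.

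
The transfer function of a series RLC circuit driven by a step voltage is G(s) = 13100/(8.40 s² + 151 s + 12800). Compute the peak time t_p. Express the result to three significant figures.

Dividing through by 8.40: denominator becomes s² + 17.98 s + 1524.
So ω_n = √1524 = 39.0 rad/s and ζ = 17.98/(2·39.0) = 0.230.
The damped frequency ω_d = ω_n√(1−ζ²) = 38.0 rad/s. t_p = π/ω_d = 0.0827 s.

t_p ≈ 0.0827 s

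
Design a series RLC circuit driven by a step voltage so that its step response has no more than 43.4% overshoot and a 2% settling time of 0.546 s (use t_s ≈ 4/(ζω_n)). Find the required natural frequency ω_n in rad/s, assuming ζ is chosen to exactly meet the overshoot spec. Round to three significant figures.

From %OS = 100·exp(−πζ/√(1−ζ²)), invert to get ζ = −ln(OS)/√(π² + ln²(OS)) with OS = 0.434.
−ln 0.434 = 0.8347, so ζ = 0.8347/√(π² + 0.6967) = 0.257.
Then ω_n = 4/(ζ t_s) = 4/(0.257 × 0.546) = 28.5 rad/s.

ω_n ≈ 28.5 rad/s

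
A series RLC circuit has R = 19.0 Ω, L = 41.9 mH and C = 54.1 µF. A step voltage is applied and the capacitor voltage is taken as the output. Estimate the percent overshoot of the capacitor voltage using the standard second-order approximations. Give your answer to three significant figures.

For a series RLC circuit (capacitor voltage as output), ω_n = 1/√(LC) = 1/√(41.9 mH · 54.1 µF) = 664 rad/s.
ζ = (R/2)·√(C/L) = (19.0/2)·√(54.1 µF/41.9 mH) = 0.341.
%OS = 100·exp(−πζ/√(1−ζ²)) = 32.0%.

%OS ≈ 32.0%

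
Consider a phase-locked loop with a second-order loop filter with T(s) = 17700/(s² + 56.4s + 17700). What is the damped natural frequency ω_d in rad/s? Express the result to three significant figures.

ω_d ≈ 130 rad/s

ω_n = √17700 = 133 rad/s; ζ = 56.4/(2·133) = 0.212.
ω_d = ω_n√(1−ζ²) = 130 rad/s.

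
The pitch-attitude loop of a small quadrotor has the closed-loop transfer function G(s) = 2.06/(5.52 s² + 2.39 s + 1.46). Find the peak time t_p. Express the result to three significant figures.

t_p ≈ 6.73 s

Dividing through by 5.52: denominator becomes s² + 0.4330 s + 0.2645.
So ω_n = √0.2645 = 0.514 rad/s and ζ = 0.4330/(2·0.514) = 0.421.
ω_d = 0.514·√(1 − 0.421²) = 0.467 rad/s. t_p = π/ω_d = 6.73 s.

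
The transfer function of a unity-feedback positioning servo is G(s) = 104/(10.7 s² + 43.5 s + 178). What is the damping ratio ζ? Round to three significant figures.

ζ ≈ 0.498

Dividing through by 10.7: denominator becomes s² + 4.065 s + 16.64.
So ω_n = √16.64 = 4.08 rad/s and ζ = 4.065/(2·4.08) = 0.498.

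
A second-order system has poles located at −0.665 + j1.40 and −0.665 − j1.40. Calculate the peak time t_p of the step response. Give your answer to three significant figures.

t_p ≈ 2.24 s

t_p = π/ω_d with ω_d = 1.40 (the imaginary part), so t_p = 2.24 s.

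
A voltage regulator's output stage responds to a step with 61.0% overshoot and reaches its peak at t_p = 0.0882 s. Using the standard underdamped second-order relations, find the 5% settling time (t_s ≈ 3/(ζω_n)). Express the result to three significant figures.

t_s ≈ 0.535 s

The overshoot fixes ζ = −ln(OS)/√(π²+ln²(OS)) = 0.155.
From t_p = π/ω_d, ω_d = π/0.0882 = 35.6 rad/s, so ω_n = ω_d/√(1−ζ²) = 36.1 rad/s.
t_s ≈ 3/(ζω_n) = 3/(0.155·36.1) = 0.535 s.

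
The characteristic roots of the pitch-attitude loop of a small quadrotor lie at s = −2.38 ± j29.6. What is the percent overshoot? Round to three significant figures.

|pole| = ω_n = √(2.38² + 29.6²) = 29.7 rad/s; ζ = cos θ = σ/ω_n = 0.0801.
Overshoot: exp(−π·0.0801/√(1−0.0801²)) = 0.777, i.e. 77.7%.

%OS ≈ 77.7%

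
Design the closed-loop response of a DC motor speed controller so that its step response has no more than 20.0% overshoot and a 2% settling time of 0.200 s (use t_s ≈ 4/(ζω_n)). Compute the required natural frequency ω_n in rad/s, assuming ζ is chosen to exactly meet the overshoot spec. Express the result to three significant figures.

ω_n ≈ 43.9 rad/s

Inverting the overshoot relation: ζ = |ln 0.200|/√(π² + ln²0.200) = 0.456.
From t_s ≈ 4/(ζω_n): ω_n = 4/(ζ·t_s) = 4/(0.456·0.200) = 43.9 rad/s.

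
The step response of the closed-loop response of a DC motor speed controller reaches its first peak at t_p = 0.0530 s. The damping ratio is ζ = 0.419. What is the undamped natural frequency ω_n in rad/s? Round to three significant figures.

ω_n ≈ 65.3 rad/s

Peak time t_p = π/ω_d, so ω_d = π/t_p = π/0.0530 = 59.3 rad/s.
ω_n = ω_d/√(1−ζ²) = 59.3/√0.824 = 65.3 rad/s.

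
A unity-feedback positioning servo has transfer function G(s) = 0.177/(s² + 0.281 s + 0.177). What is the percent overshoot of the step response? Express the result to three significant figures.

%OS ≈ 32.9%

Matching coefficients with s² + 2ζω_n s + ω_n² gives ω_n² = 0.177 ⇒ ω_n = 0.421 rad/s, and ζ = 0.281/(2ω_n) = 0.334.
%OS = 100·exp(−πζ/√(1−ζ²)) = 32.9%.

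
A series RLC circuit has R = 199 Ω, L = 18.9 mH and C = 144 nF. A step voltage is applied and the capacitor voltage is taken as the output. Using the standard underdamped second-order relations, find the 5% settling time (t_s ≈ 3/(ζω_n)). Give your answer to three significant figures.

For a series RLC circuit (capacitor voltage as output), ω_n = 1/√(LC) = 1/√(18.9 mH · 144 nF) = 19200 rad/s.
ζ = (R/2)·√(C/L) = (199/2)·√(144 nF/18.9 mH) = 0.275.
t_s ≈ 3/(ζω_n) = 0.000570 s.

t_s ≈ 0.000570 s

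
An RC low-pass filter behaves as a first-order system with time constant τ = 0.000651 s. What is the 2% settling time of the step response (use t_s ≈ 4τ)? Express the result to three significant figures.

t_s ≈ 0.00260 s

t_s ≈ 4τ = 0.00260 s.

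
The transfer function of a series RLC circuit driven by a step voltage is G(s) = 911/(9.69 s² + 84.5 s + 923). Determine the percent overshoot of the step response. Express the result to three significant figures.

%OS ≈ 20.8%

Dividing through by 9.69: denominator becomes s² + 8.720 s + 95.25.
So ω_n = √95.25 = 9.76 rad/s and ζ = 8.720/(2·9.76) = 0.447.
%OS = 100 e^{−πζ/√(1−ζ²)} with ζ = 0.447 gives 20.8%.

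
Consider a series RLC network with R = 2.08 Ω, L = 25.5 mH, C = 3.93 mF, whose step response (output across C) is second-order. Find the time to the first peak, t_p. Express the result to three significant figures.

For a series RLC circuit (capacitor voltage as output), ω_n = 1/√(LC) = 1/√(25.5 mH · 3.93 mF) = 99.9 rad/s.
ζ = (R/2)·√(C/L) = (2.08/2)·√(3.93 mF/25.5 mH) = 0.408.
ω_d = 99.9·√(1 − 0.408²) = 91.2 rad/s. t_p = π/ω_d = 0.0345 s.

t_p ≈ 0.0345 s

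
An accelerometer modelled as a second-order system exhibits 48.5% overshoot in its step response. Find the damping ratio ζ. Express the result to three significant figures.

ζ ≈ 0.224

ζ = −ln(OS)/√(π² + (ln OS)²). With OS = 0.485, ln OS = −0.7236 and ζ = 0.7236/3.224 = 0.224.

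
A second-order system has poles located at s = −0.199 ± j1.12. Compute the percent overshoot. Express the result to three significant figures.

The poles are at −σ ± jω_d with σ = 0.199 and ω_d = 1.12, so ω_n = √(σ²+ω_d²) = 1.14 rad/s and ζ = σ/ω_n = 0.175.
%OS = 100·exp(−πζ/√(1−ζ²)) = 57.2%.

%OS ≈ 57.2%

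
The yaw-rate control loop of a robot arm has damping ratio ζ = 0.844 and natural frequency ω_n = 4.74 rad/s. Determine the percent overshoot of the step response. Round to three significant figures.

For an underdamped second-order system, %OS = 100·exp(−πζ/√(1−ζ²)).
πζ/√(1−ζ²) = π·0.844/√(1−0.712) = 4.944, so %OS = 100·e^(−4.944) = 0.713%.

%OS ≈ 0.713%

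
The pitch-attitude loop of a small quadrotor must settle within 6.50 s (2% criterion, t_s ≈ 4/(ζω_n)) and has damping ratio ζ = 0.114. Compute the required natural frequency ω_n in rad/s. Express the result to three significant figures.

Rearranging t_s ≈ 4/(ζω_n) gives ω_n = 4/(ζ·t_s) = 4/(0.114 × 6.50) = 5.40 rad/s.

ω_n ≈ 5.40 rad/s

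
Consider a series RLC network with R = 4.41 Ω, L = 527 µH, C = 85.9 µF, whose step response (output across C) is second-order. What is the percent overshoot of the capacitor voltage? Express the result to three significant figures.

%OS ≈ 0.216%

For a series RLC circuit (capacitor voltage as output), ω_n = 1/√(LC) = 1/√(527 µH · 85.9 µF) = 4700 rad/s.
ζ = (R/2)·√(C/L) = (4.41/2)·√(85.9 µF/527 µH) = 0.890.
%OS = 100·exp(−πζ/√(1−ζ²)) = 0.216%.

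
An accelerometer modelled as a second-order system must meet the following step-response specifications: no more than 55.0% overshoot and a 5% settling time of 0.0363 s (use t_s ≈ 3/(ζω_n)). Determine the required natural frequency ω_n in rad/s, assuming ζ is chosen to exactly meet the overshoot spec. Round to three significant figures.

Inverting the overshoot relation: ζ = |ln 0.550|/√(π² + ln²0.550) = 0.187.
Then ω_n = 3/(ζ t_s) = 3/(0.187 × 0.0363) = 442 rad/s.

ω_n ≈ 442 rad/s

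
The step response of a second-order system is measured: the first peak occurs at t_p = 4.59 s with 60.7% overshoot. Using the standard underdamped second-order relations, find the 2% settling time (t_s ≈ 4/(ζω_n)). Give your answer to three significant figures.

The overshoot fixes ζ = −ln(OS)/√(π²+ln²(OS)) = 0.157.
From t_p = π/ω_d, ω_d = π/4.59 = 0.684 rad/s, so ω_n = ω_d/√(1−ζ²) = 0.693 rad/s.
t_s ≈ 4/(ζω_n) = 4/(0.157·0.693) = 36.8 s.

t_s ≈ 36.8 s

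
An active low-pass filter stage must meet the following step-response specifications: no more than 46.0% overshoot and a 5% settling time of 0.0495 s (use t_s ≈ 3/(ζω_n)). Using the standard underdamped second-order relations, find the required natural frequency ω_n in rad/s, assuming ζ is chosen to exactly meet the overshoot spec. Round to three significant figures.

ζ = −ln(OS)/√(π² + (ln OS)²). With OS = 0.460, ln OS = −0.7765 and ζ = 0.7765/3.236 = 0.240.
From t_s ≈ 3/(ζω_n): ω_n = 3/(ζ·t_s) = 3/(0.240·0.0495) = 253 rad/s.

ω_n ≈ 253 rad/s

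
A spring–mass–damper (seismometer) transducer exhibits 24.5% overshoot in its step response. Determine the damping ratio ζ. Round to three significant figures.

Inverting the overshoot relation: ζ = |ln 0.245|/√(π² + ln²0.245) = 0.409.

ζ ≈ 0.409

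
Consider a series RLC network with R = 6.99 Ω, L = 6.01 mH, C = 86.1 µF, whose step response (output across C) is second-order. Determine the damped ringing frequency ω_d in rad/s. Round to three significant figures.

ω_d ≈ 1260 rad/s

For a series RLC circuit (capacitor voltage as output), ω_n = 1/√(LC) = 1/√(6.01 mH · 86.1 µF) = 1390 rad/s.
ζ = (R/2)·√(C/L) = (6.99/2)·√(86.1 µF/6.01 mH) = 0.418.
ω_d = 1390·√(1 − 0.418²) = 1260 rad/s.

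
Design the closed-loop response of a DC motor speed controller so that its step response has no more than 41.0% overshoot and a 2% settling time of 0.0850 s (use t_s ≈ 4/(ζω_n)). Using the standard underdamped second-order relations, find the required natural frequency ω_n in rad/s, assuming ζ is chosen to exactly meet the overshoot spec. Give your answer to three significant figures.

ω_n ≈ 172 rad/s

ζ = −ln(OS)/√(π² + (ln OS)²). With OS = 0.410, ln OS = −0.8916 and ζ = 0.8916/3.266 = 0.273.
Then ω_n = 4/(ζ t_s) = 4/(0.273 × 0.0850) = 172 rad/s.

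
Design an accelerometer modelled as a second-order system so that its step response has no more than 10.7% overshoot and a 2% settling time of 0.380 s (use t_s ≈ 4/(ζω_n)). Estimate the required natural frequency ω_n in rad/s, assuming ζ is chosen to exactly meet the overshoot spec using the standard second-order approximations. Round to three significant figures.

ω_n ≈ 18.2 rad/s

ζ = −ln(OS)/√(π² + (ln OS)²). With OS = 0.107, ln OS = −2.235 and ζ = 2.235/3.855 = 0.580.
Then ω_n = 4/(ζ t_s) = 4/(0.580 × 0.380) = 18.2 rad/s.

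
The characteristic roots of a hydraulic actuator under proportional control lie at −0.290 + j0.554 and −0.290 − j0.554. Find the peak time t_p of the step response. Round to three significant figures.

t_p ≈ 5.67 s

t_p = π/ω_d with ω_d = 0.554 (the imaginary part), so t_p = 5.67 s.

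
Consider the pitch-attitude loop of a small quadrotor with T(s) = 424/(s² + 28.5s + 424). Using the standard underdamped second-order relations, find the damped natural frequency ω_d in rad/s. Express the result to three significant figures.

Comparing the denominator to s² + 2ζω_n s + ω_n²: ω_n = √424 = 20.6 rad/s, and 2ζω_n = 28.5 so ζ = 28.5/(2·20.6) = 0.692.
ω_d = ω_n√(1−ζ²) = 14.9 rad/s.

ω_d ≈ 14.9 rad/s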